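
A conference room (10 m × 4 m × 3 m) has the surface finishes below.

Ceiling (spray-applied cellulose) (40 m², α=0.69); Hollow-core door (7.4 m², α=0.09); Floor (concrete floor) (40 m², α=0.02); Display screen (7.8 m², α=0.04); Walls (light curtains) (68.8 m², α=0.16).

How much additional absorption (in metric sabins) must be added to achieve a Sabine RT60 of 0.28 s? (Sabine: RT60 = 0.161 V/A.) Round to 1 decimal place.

A₁ = Σ Sᵢαᵢ = 40×0.69 + 7.4×0.09 + 40×0.02 + 7.8×0.04 + 68.8×0.16 = 40.386 sabins.
For T = 0.28 s, need A₂ = 0.161·V/T = 0.161·120/0.28 = 69.000 sabins.
ΔA = A₂ − A₁ = 69.000 − 40.386 = 28.6 sabins.

28.6 sabins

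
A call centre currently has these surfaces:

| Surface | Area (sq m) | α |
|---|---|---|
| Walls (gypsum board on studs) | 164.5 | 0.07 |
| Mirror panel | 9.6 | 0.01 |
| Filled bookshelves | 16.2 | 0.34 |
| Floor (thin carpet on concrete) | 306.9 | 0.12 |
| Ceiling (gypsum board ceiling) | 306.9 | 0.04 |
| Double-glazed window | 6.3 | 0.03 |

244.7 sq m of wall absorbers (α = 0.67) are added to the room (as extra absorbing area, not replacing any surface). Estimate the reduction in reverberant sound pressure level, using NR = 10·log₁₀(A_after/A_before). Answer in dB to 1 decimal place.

A_before = Σ Sᵢαᵢ = 164.5*0.07 + 9.6*0.01 + 16.2*0.34 + 306.9*0.12 + 306.9*0.04 + 6.3*0.03 = 66.412 sabins.
Added absorption = 244.7 × 0.67 = 163.949 sabins.
A_after = 66.412 + 163.949 = 230.361 sabins.
Reduction = 10 log₁₀(A_after/A_before) = 10 log₁₀(3.4687) = 5.4 dB.

5.4 dB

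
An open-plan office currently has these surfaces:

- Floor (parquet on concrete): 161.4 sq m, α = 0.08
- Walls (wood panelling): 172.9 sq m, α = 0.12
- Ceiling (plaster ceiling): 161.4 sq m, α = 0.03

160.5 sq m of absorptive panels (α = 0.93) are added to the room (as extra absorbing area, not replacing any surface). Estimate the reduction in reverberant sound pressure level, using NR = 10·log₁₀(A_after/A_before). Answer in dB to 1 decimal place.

A_before = Σ Sᵢαᵢ = 161.4·0.08 + 172.9·0.12 + 161.4·0.03 = 38.502 sabins.
Added absorption = 160.5 × 0.93 = 149.265 sabins.
A_after = 38.502 + 149.265 = 187.767 sabins.
NR = 10·log₁₀(187.767/38.502) = 6.9 dB.

6.9 dB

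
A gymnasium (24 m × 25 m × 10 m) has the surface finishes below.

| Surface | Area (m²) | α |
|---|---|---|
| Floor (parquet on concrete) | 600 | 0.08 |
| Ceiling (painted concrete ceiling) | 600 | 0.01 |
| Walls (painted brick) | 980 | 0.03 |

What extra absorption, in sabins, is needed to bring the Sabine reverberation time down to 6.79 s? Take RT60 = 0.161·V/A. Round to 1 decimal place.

A₁ = Σ Sᵢαᵢ = 600*0.08 + 600*0.01 + 980*0.03 = 83.400 sabins.
For T = 6.79 s, need A₂ = 0.161·V/T = 0.161·6000/6.79 = 142.268 sabins.
Additional absorption ΔA = 142.268 − 83.400 = 58.9 sabins.

58.9 sabins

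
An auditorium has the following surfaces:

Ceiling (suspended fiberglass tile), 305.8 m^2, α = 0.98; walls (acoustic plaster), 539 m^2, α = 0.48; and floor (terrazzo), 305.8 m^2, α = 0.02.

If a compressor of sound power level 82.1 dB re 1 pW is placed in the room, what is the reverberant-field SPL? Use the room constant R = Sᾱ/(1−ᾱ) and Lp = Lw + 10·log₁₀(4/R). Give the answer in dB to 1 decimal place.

57.7 dB

A = 564.520 sabins; S = 1150.6 m^2.
ᾱ = 0.4906, so room constant R = A/(1−ᾱ) = 1108.206 m^2.
Lp = 82.1 + 10·log₁₀(4/1108.206) = 82.1 + (-24.43) = 57.7 dB.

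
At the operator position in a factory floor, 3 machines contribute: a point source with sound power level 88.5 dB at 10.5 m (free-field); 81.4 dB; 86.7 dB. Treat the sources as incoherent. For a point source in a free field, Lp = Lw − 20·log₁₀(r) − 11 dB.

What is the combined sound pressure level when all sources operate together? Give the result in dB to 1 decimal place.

Source at 10.5 m: Lp = 88.5 − 20·log₁₀(10.5) − 11 = 57.1 dB.
Σ 10^(Lᵢ/10) = 6.063e+08.
L_total = 10·log₁₀(6.063e+08) = 87.8 dB.

87.8 dB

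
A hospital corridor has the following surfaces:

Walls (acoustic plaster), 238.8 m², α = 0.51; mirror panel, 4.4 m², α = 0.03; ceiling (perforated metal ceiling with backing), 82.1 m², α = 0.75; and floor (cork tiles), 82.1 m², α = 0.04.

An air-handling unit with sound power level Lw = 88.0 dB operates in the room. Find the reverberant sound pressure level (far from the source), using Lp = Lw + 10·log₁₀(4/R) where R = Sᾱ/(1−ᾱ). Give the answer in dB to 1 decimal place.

68.6 dB

Σ(Sᵢαᵢ) = 238.8·0.51 + 4.4·0.03 + 82.1·0.75 + 82.1·0.04 = 186.779; total area S = 407.4 m².
ᾱ = 0.4585, so room constant R = A/(1−ᾱ) = 344.929 m².
Lp = 88.0 + 10·log₁₀(4/344.929) = 88.0 + (-19.36) = 68.6 dB.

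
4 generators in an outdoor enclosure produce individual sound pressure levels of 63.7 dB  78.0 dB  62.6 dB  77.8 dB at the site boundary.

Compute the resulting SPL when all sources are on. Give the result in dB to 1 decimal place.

81.1 dB

Converting to relative power and adding: 10^(63.7/10) + 10^(78.0/10) + 10^(62.6/10) + 10^(77.8/10) = 1.275e+08.
L_total = 10·log₁₀(1.275e+08) = 81.1 dB.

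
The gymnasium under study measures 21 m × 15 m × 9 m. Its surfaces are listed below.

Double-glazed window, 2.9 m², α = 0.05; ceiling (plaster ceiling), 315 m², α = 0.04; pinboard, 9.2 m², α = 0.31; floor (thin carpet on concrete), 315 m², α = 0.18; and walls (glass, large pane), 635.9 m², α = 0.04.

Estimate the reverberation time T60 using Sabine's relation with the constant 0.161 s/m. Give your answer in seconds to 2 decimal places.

4.67 s

Equivalent absorption area: A = 2.9·0.05 + 315·0.04 + 9.2·0.31 + 315·0.18 + 635.9·0.04 = 97.733 m².
Room volume: 2835 m³.
RT60 = 0.161 · V / A = 0.161 × 2835 / 97.733 = 4.67 s.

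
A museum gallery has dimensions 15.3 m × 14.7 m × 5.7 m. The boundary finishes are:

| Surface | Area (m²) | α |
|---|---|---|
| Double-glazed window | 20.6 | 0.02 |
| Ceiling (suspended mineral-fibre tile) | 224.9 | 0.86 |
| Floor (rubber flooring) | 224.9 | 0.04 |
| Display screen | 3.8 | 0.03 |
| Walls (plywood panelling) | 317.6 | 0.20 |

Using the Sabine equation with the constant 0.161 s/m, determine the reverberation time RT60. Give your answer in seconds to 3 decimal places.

Summing Sᵢαᵢ: 0.412 + 193.414 + 8.996 + 0.114 + 63.520 → A = 266.456 sabins.
Volume V = 15.3 × 14.7 × 5.7 = 1281.987 m³.
T = 0.161 V/A = 0.161·1281.987/266.456 = 0.775 s.

0.775 s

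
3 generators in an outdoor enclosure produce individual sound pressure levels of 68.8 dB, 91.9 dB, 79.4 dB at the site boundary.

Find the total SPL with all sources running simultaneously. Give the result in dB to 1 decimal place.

Sum in the linear (power) domain: Σ 10^(Lᵢ/10) = 10^(68.8/10) + 10^(91.9/10) + 10^(79.4/10) = 1.643e+09.
Combined level = 10 log₁₀(1.643e+09) = 92.2 dB.

92.2 dB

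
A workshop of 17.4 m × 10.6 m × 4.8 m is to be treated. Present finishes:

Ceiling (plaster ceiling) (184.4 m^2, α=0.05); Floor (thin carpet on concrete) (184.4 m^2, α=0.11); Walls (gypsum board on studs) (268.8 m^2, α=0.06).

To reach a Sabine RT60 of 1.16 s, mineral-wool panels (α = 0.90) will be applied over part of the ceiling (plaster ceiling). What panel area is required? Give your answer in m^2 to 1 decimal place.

Summing Sᵢαᵢ: 9.220 + 20.284 + 16.128 → A₁ = 45.632 sabins.
Required A₂ = 0.161·885.312/1.16 = 122.875 sabins.
ΔA needed = 122.875 − 45.632 = 77.243 sabins.
Net gain per m^2: Δα = 0.90 − 0.05 = 0.85.
Area = ΔA/Δα = 77.243/0.85 = 90.9 m^2.

90.9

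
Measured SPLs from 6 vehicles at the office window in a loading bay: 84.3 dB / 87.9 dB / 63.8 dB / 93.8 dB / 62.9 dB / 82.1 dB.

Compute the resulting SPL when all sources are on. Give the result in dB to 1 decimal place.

95.4 dB

Σ 10^(Lᵢ/10) = 3.451e+09.
L_total = 10·log₁₀(3.451e+09) = 95.4 dB.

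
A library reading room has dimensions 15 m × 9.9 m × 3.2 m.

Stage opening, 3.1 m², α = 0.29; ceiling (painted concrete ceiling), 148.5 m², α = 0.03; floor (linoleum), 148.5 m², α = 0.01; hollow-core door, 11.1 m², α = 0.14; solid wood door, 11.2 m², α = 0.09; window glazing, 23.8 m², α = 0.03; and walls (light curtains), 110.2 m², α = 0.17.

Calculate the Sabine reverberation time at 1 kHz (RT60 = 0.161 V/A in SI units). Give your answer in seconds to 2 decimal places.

A = Σ Sᵢαᵢ = 3.1*0.29 + 148.5*0.03 + 148.5*0.01 + 11.1*0.14 + 11.2*0.09 + 23.8*0.03 + 110.2*0.17 = 28.849 sabins.
Volume V = 15 × 9.9 × 3.2 = 475.2 m³.
Sabine: RT60 = 0.161 × 475.2 / 28.849 = 2.65 s.

2.65 s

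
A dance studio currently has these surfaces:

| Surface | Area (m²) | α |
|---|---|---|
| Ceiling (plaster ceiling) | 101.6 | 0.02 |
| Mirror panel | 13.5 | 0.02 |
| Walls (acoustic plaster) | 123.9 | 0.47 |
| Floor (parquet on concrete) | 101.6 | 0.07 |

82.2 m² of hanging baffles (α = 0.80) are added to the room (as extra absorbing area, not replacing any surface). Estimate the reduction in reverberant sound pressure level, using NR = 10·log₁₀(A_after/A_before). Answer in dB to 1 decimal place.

Summing Sᵢαᵢ: 2.032 + 0.270 + 58.233 + 7.112 → A_before = 67.647 sabins.
Treatment contributes 82.2·0.80 = 65.760 sabins.
A_after = 67.647 + 65.760 = 133.407 sabins.
Reduction = 10 log₁₀(A_after/A_before) = 10 log₁₀(1.9721) = 2.9 dB.

2.9 dB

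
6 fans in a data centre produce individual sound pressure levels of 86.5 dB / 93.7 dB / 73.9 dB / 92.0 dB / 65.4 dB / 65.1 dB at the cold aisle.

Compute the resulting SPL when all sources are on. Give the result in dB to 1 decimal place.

96.4 dB

Σ 10^(Lᵢ/10) = 4.407e+09.
Combined level = 10 log₁₀(4.407e+09) = 96.4 dB.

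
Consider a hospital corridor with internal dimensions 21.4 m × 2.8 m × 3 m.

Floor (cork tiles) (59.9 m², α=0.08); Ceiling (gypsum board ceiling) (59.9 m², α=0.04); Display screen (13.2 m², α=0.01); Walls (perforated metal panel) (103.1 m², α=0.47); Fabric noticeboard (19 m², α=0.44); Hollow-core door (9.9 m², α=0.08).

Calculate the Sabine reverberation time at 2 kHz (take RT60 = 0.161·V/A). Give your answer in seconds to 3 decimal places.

A = Σ Sᵢαᵢ = 59.9*0.08 + 59.9*0.04 + 13.2*0.01 + 103.1*0.47 + 19*0.44 + 9.9*0.08 = 64.929 sabins.
Room volume: 179.76 m³.
RT60 = 0.161 · V / A = 0.161 × 179.76 / 64.929 = 0.446 s.

0.446 sec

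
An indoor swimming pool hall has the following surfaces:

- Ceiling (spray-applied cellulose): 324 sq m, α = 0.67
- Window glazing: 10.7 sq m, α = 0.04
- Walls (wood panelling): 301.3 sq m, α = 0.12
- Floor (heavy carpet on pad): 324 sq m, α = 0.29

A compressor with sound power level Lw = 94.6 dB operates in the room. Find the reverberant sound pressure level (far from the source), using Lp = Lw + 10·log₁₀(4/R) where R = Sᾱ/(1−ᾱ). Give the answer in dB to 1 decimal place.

Σ(Sᵢαᵢ) = 324×0.67 + 10.7×0.04 + 301.3×0.12 + 324×0.29 = 347.624; total area S = 960.0 sq m.
ᾱ = 347.624/960.0 = 0.3621; R = Sᾱ/(1−ᾱ) = 347.624/(1−0.3621) = 544.951 sq m.
Lp = 94.6 + 10·log₁₀(4/544.951) = 94.6 + (-21.34) = 73.3 dB.

73.3 dB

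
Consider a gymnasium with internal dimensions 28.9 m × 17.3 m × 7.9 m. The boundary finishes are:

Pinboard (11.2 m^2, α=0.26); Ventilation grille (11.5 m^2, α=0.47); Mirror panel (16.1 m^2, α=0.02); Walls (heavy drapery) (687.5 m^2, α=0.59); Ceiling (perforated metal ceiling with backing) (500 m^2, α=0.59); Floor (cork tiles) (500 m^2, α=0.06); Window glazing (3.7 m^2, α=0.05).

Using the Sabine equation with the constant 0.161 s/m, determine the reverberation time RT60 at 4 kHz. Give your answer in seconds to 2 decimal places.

0.86 s

Summing Sᵢαᵢ: 2.912 + 5.405 + 0.322 + 405.625 + 295.000 + 30.000 + 0.185 → A = 739.449 sabins.
Room volume: 3949.763 m³.
T = 0.161 V/A = 0.161·3949.763/739.449 = 0.86 s.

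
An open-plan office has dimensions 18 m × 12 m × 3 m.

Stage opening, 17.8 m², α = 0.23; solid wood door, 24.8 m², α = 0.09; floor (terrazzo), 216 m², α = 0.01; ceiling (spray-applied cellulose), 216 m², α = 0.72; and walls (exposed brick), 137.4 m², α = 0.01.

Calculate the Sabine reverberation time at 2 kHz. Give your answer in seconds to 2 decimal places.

Total absorption A = 17.8*0.23 + 24.8*0.09 + 216*0.01 + 216*0.72 + 137.4*0.01
  = 4.094 + 2.232 + 2.160 + 155.520 + 1.374 = 165.380 m² sabins.
Volume V = 18 × 12 × 3 = 648 m³.
RT60 = 0.161 · V / A = 0.161 × 648 / 165.380 = 0.63 s.

0.63 s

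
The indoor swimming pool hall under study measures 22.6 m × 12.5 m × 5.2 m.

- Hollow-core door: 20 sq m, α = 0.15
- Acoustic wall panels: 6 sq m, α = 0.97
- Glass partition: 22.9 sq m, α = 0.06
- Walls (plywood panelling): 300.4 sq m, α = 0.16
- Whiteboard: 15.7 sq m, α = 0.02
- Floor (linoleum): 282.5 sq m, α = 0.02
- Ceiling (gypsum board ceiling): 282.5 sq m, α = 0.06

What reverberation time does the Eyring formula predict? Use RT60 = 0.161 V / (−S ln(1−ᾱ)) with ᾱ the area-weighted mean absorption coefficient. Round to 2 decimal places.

S = Σ Sᵢ = 930.0 sq m.
Σ(Sᵢαᵢ) = 20·0.15 + 6·0.97 + 22.9·0.06 + 300.4·0.16 + 15.7·0.02 + 282.5·0.02 + 282.5·0.06 = 81.172.
ᾱ = 81.172 / 930.0 = 0.0873.
Eyring denominator: −S ln(1−ᾱ) = 84.954.
V = 22.6 × 12.5 × 5.2 = 1469 m³.
RT60 = 0.161 × 1469 / 84.954 = 2.78 s.

2.78 seconds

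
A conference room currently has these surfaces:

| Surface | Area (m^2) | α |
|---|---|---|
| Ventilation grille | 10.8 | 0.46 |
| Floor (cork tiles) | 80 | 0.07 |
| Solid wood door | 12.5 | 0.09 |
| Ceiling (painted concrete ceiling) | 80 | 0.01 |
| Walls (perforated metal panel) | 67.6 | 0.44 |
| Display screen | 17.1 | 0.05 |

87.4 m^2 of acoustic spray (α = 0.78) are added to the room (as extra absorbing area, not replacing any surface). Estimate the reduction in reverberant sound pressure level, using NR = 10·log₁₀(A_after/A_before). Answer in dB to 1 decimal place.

Equivalent absorption area: A_before = 10.8·0.46 + 80·0.07 + 12.5·0.09 + 80·0.01 + 67.6·0.44 + 17.1·0.05 = 43.092 m^2.
Added absorption = 87.4 × 0.78 = 68.172 sabins.
A_after = 43.092 + 68.172 = 111.264 sabins.
Reduction = 10 log₁₀(A_after/A_before) = 10 log₁₀(2.5820) = 4.1 dB.

4.1 dB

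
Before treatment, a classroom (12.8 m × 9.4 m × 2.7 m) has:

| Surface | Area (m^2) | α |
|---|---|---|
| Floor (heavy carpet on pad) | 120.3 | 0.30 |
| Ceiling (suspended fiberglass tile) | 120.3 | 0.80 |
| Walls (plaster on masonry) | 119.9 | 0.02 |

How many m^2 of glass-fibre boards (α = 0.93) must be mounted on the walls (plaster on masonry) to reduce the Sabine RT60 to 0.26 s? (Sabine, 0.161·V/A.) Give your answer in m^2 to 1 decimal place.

73.0

Summing Sᵢαᵢ: 36.090 + 96.240 + 2.398 → A₁ = 134.728 sabins.
Required A₂ = 0.161·324.864/0.26 = 201.166 sabins.
ΔA needed = 201.166 − 134.728 = 66.438 sabins.
Each m^2 of panel replacing the walls (plaster on masonry) adds (0.93 − 0.02) = 0.91 sabins.
Area = ΔA/Δα = 66.438/0.91 = 73.0 m^2.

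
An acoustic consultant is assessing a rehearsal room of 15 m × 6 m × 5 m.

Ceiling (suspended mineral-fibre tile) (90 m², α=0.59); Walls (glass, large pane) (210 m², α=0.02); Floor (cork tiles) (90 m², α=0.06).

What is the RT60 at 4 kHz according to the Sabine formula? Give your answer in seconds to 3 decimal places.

A = Σ Sᵢαᵢ = 90×0.59 + 210×0.02 + 90×0.06 = 62.700 sabins.
Volume V = 15 × 6 × 5 = 450 m³.
RT60 = 0.161 · V / A = 0.161 × 450 / 62.700 = 1.156 s.

1.156 s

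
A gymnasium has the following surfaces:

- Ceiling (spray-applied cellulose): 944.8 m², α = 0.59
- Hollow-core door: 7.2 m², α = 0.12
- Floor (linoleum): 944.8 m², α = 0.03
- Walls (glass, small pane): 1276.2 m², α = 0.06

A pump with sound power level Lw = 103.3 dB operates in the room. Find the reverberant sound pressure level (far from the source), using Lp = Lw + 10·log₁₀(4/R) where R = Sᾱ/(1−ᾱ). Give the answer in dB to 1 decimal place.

Σ(Sᵢαᵢ) = 944.8·0.59 + 7.2·0.12 + 944.8·0.03 + 1276.2·0.06 = 663.212; total area S = 3173.0 m².
ᾱ = 0.2090, so room constant R = A/(1−ᾱ) = 838.448 m².
Lp = 103.3 + 10·log₁₀(4/838.448) = 103.3 + (-23.21) = 80.1 dB.

80.1 dB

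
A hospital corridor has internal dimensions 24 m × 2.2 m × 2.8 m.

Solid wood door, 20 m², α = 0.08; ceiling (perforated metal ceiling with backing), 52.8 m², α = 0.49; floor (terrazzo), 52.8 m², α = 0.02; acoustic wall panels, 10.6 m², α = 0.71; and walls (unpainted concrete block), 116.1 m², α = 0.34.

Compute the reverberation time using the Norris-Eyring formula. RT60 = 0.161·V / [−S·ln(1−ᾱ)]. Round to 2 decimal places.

S = Σ Sᵢ = 252.3 m².
Σ(Sᵢαᵢ) = 20·0.08 + 52.8·0.49 + 52.8·0.02 + 10.6·0.71 + 116.1·0.34 = 75.528.
Mean coefficient ᾱ = A/S = 0.2994.
Eyring denominator: −S ln(1−ᾱ) = 89.773.
V = 24 × 2.2 × 2.8 = 147.84 m³.
RT60 = 0.161 × 147.84 / 89.773 = 0.27 s.

0.27 seconds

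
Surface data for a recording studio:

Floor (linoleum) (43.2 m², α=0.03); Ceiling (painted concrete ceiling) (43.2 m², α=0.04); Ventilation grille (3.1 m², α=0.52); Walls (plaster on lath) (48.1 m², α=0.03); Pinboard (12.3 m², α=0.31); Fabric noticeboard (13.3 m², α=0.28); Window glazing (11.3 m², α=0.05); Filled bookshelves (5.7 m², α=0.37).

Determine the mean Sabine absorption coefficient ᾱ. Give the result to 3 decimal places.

S = Σ Sᵢ = 43.2 + 43.2 + 3.1 + 48.1 + 12.3 + 13.3 + 11.3 + 5.7 = 180.2 m².
Σ(Sᵢαᵢ) = 43.2*0.03 + 43.2*0.04 + 3.1*0.52 + 48.1*0.03 + 12.3*0.31 + 13.3*0.28 + 11.3*0.05 + 5.7*0.37 = 16.290.
ᾱ = 16.290 / 180.2 = 0.090.

0.090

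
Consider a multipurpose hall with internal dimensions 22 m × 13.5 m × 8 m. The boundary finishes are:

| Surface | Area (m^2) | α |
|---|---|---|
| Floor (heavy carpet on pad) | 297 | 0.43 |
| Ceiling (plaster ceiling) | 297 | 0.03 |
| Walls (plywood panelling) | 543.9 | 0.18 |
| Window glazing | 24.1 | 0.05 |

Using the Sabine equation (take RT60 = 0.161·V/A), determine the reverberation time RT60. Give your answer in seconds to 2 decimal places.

1.62 seconds

Equivalent absorption area: A = 297×0.43 + 297×0.03 + 543.9×0.18 + 24.1×0.05 = 235.727 m^2.
Room volume: 2376 m³.
T = 0.161 V/A = 0.161·2376/235.727 = 1.62 s.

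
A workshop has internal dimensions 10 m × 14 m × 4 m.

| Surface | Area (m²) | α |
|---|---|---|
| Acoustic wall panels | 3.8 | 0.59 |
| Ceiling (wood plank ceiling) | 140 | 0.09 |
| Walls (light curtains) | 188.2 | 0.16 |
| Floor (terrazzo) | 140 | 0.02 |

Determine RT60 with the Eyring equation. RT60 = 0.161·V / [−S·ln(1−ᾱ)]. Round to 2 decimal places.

Total surface area S = 3.8 + 140 + 188.2 + 140 = 472.0 m².
Absorption A = 3.8·0.59 + 140·0.09 + 188.2·0.16 + 140·0.02 = 47.754 sabins.
ᾱ = 47.754 / 472.0 = 0.1012.
Eyring denominator: −S ln(1−ᾱ) = 50.360.
V = 10 × 14 × 4 = 560 m³.
T = 0.161·V/[−S·ln(1−ᾱ)] = 0.161·560/50.360 = 1.79 s.

1.79 sec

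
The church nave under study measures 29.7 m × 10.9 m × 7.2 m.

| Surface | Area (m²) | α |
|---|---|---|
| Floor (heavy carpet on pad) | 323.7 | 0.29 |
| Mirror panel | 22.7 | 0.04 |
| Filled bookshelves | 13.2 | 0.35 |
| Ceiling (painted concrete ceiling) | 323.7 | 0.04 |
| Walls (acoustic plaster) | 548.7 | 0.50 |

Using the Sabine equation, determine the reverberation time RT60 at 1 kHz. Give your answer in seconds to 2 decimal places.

0.97 s

Total absorption A = 323.7·0.29 + 22.7·0.04 + 13.2·0.35 + 323.7·0.04 + 548.7·0.50
  = 93.873 + 0.908 + 4.620 + 12.948 + 274.350 = 386.699 m² sabins.
V = 29.7·10.9·7.2 = 2330.856 m³.
Sabine: RT60 = 0.161 × 2330.856 / 386.699 = 0.97 s.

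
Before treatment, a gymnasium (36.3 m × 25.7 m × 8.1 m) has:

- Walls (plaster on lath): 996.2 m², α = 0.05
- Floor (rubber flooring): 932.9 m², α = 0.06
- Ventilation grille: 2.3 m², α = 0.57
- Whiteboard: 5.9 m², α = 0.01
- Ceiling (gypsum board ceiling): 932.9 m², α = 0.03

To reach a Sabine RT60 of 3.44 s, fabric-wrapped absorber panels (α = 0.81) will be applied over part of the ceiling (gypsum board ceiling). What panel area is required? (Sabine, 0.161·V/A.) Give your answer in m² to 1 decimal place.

280.2

Equivalent absorption area: A₁ = 996.2*0.05 + 932.9*0.06 + 2.3*0.57 + 5.9*0.01 + 932.9*0.03 = 135.141 m².
V = 7556.571 m³. Target absorption A₂ = 0.161 × 7556.571 / 3.44 = 353.665 sabins.
ΔA needed = 353.665 − 135.141 = 218.524 sabins.
Each m² of panel replacing the ceiling (gypsum board ceiling) adds (0.81 − 0.03) = 0.78 sabins.
Panel area = 218.524 / 0.78 = 280.2 m².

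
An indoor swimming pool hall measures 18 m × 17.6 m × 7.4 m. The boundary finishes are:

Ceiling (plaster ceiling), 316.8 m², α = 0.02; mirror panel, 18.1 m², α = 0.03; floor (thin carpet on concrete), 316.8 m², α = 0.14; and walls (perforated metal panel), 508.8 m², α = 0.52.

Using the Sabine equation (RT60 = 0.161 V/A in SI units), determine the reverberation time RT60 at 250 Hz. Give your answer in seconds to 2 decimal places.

A = Σ Sᵢαᵢ = 316.8*0.02 + 18.1*0.03 + 316.8*0.14 + 508.8*0.52 = 315.807 sabins.
Volume V = 18 × 17.6 × 7.4 = 2344.32 m³.
T = 0.161 V/A = 0.161·2344.32/315.807 = 1.20 s.

1.20 seconds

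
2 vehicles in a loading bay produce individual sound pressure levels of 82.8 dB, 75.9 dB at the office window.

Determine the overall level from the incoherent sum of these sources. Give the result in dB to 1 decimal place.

83.6 dB

Σ 10^(Lᵢ/10) = 2.295e+08.
L_total = 10·log₁₀(2.295e+08) = 83.6 dB.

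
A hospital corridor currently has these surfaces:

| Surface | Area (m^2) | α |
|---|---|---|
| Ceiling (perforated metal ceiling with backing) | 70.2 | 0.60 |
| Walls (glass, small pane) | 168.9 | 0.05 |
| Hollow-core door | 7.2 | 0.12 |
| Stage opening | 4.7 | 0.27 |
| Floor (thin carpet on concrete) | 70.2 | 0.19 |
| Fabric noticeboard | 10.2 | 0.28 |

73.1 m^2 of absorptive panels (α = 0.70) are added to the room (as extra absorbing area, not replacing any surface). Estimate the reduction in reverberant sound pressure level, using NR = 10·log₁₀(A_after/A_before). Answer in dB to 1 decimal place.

2.4 dB

Total absorption A_before = 70.2·0.60 + 168.9·0.05 + 7.2·0.12 + 4.7·0.27 + 70.2·0.19 + 10.2·0.28
  = 42.120 + 8.445 + 0.864 + 1.269 + 13.338 + 2.856 = 68.892 m^2 sabins.
Treatment contributes 73.1·0.70 = 51.170 sabins.
New total A_after = 120.062 sabins.
NR = 10·log₁₀(120.062/68.892) = 2.4 dB.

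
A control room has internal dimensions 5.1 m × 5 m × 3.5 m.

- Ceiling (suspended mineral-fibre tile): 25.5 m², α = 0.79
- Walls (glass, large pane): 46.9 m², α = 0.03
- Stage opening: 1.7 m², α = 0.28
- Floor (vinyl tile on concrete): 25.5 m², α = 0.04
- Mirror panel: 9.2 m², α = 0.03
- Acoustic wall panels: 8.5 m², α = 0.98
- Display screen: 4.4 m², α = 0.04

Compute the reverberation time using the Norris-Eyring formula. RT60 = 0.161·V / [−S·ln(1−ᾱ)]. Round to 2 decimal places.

0.39 s

Total surface area S = 25.5 + 46.9 + 1.7 + 25.5 + 9.2 + 8.5 + 4.4 = 121.7 m².
Σ(Sᵢαᵢ) = 25.5·0.79 + 46.9·0.03 + 1.7·0.28 + 25.5·0.04 + 9.2·0.03 + 8.5·0.98 + 4.4·0.04 = 31.830.
Mean coefficient ᾱ = A/S = 0.2615.
−S·ln(1−ᾱ) = −121.7 × ln(1 − 0.2615) = 36.891.
V = 5.1 × 5 × 3.5 = 89.25 m³.
RT60 = 0.161 × 89.25 / 36.891 = 0.39 s.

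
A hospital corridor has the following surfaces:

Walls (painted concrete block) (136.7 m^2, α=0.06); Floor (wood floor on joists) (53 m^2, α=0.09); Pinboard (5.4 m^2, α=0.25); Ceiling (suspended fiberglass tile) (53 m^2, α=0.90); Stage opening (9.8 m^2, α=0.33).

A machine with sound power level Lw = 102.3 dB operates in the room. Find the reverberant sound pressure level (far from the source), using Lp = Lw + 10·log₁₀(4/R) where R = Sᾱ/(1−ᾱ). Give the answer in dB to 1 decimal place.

Σ(Sᵢαᵢ) = 136.7·0.06 + 53·0.09 + 5.4·0.25 + 53·0.90 + 9.8·0.33 = 65.256; total area S = 257.9 m^2.
ᾱ = 0.2530, so room constant R = A/(1−ᾱ) = 87.357 m^2.
Lp = Lw + 10 log₁₀(4/R) = 102.3 -13.39 = 88.9 dB.

88.9 dB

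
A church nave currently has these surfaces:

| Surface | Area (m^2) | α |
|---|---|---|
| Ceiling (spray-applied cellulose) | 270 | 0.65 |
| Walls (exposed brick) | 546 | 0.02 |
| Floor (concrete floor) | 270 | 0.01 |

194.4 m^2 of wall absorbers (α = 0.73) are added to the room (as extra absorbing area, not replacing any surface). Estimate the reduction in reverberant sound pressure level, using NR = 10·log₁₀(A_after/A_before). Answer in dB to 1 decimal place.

Total absorption A_before = 270×0.65 + 546×0.02 + 270×0.01
  = 175.500 + 10.920 + 2.700 = 189.120 m^2 sabins.
Treatment contributes 194.4·0.73 = 141.912 sabins.
A_after = 189.120 + 141.912 = 331.032 sabins.
Reduction = 10 log₁₀(A_after/A_before) = 10 log₁₀(1.7504) = 2.4 dB.

2.4 dB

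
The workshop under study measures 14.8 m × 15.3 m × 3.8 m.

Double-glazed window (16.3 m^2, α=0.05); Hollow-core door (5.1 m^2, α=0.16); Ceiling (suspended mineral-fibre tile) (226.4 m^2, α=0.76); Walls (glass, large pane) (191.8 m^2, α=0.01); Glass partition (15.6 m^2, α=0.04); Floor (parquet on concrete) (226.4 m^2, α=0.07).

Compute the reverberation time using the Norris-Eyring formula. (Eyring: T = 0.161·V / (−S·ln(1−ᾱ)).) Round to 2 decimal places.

0.61 s

Total surface area S = 16.3 + 5.1 + 226.4 + 191.8 + 15.6 + 226.4 = 681.6 m^2.
Absorption A = 16.3·0.05 + 5.1·0.16 + 226.4·0.76 + 191.8·0.01 + 15.6·0.04 + 226.4·0.07 = 192.085 sabins.
ᾱ = 192.085 / 681.6 = 0.2818.
−S·ln(1−ᾱ) = −681.6 × ln(1 − 0.2818) = 225.615.
V = 14.8 × 15.3 × 3.8 = 860.472 m³.
T = 0.161·V/[−S·ln(1−ᾱ)] = 0.161·860.472/225.615 = 0.61 s.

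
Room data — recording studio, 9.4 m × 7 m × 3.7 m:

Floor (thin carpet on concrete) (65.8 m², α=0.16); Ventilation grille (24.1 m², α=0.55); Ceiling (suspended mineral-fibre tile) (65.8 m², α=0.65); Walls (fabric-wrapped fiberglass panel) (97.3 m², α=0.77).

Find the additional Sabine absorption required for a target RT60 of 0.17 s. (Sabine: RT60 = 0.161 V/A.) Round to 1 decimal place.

89.1 sabins

Summing Sᵢαᵢ: 10.528 + 13.255 + 42.770 + 74.921 → A₁ = 141.474 sabins.
Target A₂ = 0.161·243.46/0.17 = 230.571 sabins (V = 243.46 m³).
Shortfall: 230.571 − 141.474 = 89.1 sabins.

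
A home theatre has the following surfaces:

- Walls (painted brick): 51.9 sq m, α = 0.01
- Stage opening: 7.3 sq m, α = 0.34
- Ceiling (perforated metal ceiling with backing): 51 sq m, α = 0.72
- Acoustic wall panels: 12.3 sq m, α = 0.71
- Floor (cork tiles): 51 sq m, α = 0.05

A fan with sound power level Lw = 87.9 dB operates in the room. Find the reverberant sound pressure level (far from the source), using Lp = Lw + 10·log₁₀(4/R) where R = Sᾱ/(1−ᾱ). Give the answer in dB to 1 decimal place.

Σ(Sᵢαᵢ) = 51.9×0.01 + 7.3×0.34 + 51×0.72 + 12.3×0.71 + 51×0.05 = 51.004; total area S = 173.5 sq m.
ᾱ = 0.2940, so room constant R = A/(1−ᾱ) = 72.244 sq m.
Lp = 87.9 + 10·log₁₀(4/72.244) = 87.9 + (-12.57) = 75.3 dB.

75.3 dB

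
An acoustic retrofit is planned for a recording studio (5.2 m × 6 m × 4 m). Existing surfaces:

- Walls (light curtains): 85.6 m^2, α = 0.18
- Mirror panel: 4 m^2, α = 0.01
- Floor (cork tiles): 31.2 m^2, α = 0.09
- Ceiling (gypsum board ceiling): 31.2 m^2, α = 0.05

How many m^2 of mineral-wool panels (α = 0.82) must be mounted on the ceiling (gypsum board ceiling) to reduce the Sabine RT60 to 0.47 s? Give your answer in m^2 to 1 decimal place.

A₁ = Σ Sᵢαᵢ = 85.6*0.18 + 4*0.01 + 31.2*0.09 + 31.2*0.05 = 19.816 sabins.
V = 124.8 m³. Target absorption A₂ = 0.161 × 124.8 / 0.47 = 42.751 sabins.
Absorption to add: 42.751 − 19.816 = 22.935 sabins.
Each m^2 of panel replacing the ceiling (gypsum board ceiling) adds (0.82 − 0.05) = 0.77 sabins.
Panel area = 22.935 / 0.77 = 29.8 m^2.

29.8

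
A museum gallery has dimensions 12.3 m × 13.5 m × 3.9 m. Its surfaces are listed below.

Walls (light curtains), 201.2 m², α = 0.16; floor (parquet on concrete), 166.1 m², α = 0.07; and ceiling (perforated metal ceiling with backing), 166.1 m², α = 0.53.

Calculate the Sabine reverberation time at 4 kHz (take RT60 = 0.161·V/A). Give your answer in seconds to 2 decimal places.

0.79 s

A = Σ Sᵢαᵢ = 201.2*0.16 + 166.1*0.07 + 166.1*0.53 = 131.852 sabins.
Room volume: 647.595 m³.
Sabine: RT60 = 0.161 × 647.595 / 131.852 = 0.79 s.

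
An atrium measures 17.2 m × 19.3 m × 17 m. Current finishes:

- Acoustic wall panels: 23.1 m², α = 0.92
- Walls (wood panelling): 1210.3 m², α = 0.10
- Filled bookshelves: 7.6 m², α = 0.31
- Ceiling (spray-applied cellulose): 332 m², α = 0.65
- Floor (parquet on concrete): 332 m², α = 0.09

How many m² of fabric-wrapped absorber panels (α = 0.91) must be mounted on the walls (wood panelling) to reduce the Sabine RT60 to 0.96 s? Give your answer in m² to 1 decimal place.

686.6

A₁ = Σ Sᵢαᵢ = 23.1·0.92 + 1210.3·0.10 + 7.6·0.31 + 332·0.65 + 332·0.09 = 390.318 sabins.
V = 5643.32 m³. Target absorption A₂ = 0.161 × 5643.32 / 0.96 = 946.432 sabins.
ΔA needed = 946.432 − 390.318 = 556.114 sabins.
Net gain per m²: Δα = 0.91 − 0.10 = 0.81.
Panel area = 556.114 / 0.81 = 686.6 m².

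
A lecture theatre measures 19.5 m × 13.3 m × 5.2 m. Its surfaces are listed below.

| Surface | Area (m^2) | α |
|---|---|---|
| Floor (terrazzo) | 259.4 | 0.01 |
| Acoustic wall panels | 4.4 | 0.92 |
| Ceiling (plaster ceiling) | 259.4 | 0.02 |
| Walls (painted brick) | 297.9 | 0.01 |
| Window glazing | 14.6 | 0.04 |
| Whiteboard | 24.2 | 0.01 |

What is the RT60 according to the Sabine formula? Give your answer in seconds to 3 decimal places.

A = Σ Sᵢαᵢ = 259.4·0.01 + 4.4·0.92 + 259.4·0.02 + 297.9·0.01 + 14.6·0.04 + 24.2·0.01 = 15.635 sabins.
Volume V = 19.5 × 13.3 × 5.2 = 1348.62 m³.
T = 0.161 V/A = 0.161·1348.62/15.635 = 13.887 s.

13.887 sec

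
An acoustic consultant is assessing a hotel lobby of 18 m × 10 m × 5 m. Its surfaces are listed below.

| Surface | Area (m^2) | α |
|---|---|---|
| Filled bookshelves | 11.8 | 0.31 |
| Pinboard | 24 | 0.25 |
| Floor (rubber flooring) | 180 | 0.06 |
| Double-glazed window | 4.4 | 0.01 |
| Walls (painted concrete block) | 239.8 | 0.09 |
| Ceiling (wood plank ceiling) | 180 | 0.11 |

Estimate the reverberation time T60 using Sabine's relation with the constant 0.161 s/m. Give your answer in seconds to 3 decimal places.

2.341 seconds

Total absorption A = 11.8×0.31 + 24×0.25 + 180×0.06 + 4.4×0.01 + 239.8×0.09 + 180×0.11
  = 3.658 + 6.000 + 10.800 + 0.044 + 21.582 + 19.800 = 61.884 m^2 sabins.
Room volume: 900 m³.
RT60 = 0.161 · V / A = 0.161 × 900 / 61.884 = 2.341 s.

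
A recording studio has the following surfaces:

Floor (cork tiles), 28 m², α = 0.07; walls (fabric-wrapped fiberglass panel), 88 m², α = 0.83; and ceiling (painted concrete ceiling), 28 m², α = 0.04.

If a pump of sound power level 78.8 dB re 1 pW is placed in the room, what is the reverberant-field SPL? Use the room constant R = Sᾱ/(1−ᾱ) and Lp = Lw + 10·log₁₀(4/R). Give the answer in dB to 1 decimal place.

62.7 dB

Σ(Sᵢαᵢ) = 28×0.07 + 88×0.83 + 28×0.04 = 76.120; total area S = 144.0 m².
ᾱ = 76.120/144.0 = 0.5286; R = Sᾱ/(1−ᾱ) = 76.120/(1−0.5286) = 161.476 m².
Lp = 78.8 + 10·log₁₀(4/161.476) = 78.8 + (-16.06) = 62.7 dB.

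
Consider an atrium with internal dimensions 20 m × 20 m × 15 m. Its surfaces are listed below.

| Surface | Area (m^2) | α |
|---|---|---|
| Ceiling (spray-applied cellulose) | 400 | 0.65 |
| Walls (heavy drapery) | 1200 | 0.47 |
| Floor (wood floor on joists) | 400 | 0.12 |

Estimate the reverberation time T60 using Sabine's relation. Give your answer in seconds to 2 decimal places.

1.11 seconds

A = Σ Sᵢαᵢ = 400*0.65 + 1200*0.47 + 400*0.12 = 872.000 sabins.
Volume V = 20 × 20 × 15 = 6000 m³.
Sabine: RT60 = 0.161 × 6000 / 872.000 = 1.11 s.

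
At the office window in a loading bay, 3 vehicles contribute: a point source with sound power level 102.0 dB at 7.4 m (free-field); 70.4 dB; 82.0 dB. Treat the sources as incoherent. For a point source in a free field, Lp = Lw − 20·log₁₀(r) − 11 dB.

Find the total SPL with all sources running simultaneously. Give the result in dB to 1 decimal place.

82.8 dB

Source at 7.4 m: Lp = 102.0 − 20·log₁₀(7.4) − 11 = 73.6 dB.
Sum in the linear (power) domain: Σ 10^(Lᵢ/10) = 10^(73.6/10) + 10^(70.4/10) + 10^(82.0/10) = 1.924e+08.
L_total = 10·log₁₀(1.924e+08) = 82.8 dB.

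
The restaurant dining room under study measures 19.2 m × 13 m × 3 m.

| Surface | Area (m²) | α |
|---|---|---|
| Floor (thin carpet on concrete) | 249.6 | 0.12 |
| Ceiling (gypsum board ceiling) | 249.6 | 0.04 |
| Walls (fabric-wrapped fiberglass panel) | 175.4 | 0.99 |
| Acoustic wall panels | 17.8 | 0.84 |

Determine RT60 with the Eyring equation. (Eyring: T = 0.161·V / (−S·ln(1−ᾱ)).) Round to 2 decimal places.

0.43 s

Total surface area S = 249.6 + 249.6 + 175.4 + 17.8 = 692.4 m².
Σ(Sᵢαᵢ) = 249.6×0.12 + 249.6×0.04 + 175.4×0.99 + 17.8×0.84 = 228.534.
ᾱ = 228.534 / 692.4 = 0.3301.
−S·ln(1−ᾱ) = −692.4 × ln(1 − 0.3301) = 277.394.
V = 19.2 × 13 × 3 = 748.8 m³.
T = 0.161·V/[−S·ln(1−ᾱ)] = 0.161·748.8/277.394 = 0.43 s.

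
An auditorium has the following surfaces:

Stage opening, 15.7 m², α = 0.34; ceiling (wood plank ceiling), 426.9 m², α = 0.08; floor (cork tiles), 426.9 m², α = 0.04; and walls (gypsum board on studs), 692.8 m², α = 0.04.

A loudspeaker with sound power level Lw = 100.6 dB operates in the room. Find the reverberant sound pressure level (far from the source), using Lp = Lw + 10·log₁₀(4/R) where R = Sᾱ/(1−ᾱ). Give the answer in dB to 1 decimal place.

A = 84.278 sabins; S = 1562.3 m².
ᾱ = 0.0539, so room constant R = A/(1−ᾱ) = 89.079 m².
Lp = Lw + 10 log₁₀(4/R) = 100.6 -13.48 = 87.1 dB.

87.1 dB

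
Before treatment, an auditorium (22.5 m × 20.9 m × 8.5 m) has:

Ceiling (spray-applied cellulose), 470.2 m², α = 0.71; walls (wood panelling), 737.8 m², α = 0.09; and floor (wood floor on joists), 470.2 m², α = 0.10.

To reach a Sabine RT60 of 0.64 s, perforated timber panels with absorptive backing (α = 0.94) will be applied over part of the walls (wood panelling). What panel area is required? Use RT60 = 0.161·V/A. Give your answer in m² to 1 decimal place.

656.8

Summing Sᵢαᵢ: 333.842 + 66.402 + 47.020 → A₁ = 447.264 sabins.
V = 3997.125 m³. Target absorption A₂ = 0.161 × 3997.125 / 0.64 = 1005.527 sabins.
Absorption to add: 1005.527 − 447.264 = 558.263 sabins.
Net gain per m²: Δα = 0.94 − 0.09 = 0.85.
Panel area = 558.263 / 0.85 = 656.8 m².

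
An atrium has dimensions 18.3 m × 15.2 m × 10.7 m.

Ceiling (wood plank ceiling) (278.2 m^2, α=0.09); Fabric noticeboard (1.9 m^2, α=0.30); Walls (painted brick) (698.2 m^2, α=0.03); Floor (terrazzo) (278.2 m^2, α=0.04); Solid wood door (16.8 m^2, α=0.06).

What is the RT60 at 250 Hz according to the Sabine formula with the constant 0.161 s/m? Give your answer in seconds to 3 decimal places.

Summing Sᵢαᵢ: 25.038 + 0.570 + 20.946 + 11.128 + 1.008 → A = 58.690 sabins.
V = 18.3·15.2·10.7 = 2976.312 m³.
T = 0.161 V/A = 0.161·2976.312/58.690 = 8.165 s.

8.165 s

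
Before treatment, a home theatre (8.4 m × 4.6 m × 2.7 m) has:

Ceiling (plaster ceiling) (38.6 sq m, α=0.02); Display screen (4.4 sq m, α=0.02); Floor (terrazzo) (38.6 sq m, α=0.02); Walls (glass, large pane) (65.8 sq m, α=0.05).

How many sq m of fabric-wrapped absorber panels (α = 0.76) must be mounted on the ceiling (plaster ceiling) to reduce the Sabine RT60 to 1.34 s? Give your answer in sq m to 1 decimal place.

10.3

A₁ = Σ Sᵢαᵢ = 38.6·0.02 + 4.4·0.02 + 38.6·0.02 + 65.8·0.05 = 4.922 sabins.
Required A₂ = 0.161·104.328/1.34 = 12.535 sabins.
Absorption to add: 12.535 − 4.922 = 7.613 sabins.
Net gain per sq m: Δα = 0.76 − 0.02 = 0.74.
Panel area = 7.613 / 0.74 = 10.3 sq m.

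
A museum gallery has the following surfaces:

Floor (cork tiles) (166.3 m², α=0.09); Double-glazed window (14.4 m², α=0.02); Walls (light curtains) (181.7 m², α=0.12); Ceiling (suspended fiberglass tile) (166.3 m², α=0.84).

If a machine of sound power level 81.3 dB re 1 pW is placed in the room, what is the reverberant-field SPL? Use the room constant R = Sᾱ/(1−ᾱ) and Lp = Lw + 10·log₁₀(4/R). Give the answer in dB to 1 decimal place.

63.1 dB

A = 176.751 sabins; S = 528.7 m².
ᾱ = 0.3343, so room constant R = A/(1−ᾱ) = 265.511 m².
Lp = Lw + 10 log₁₀(4/R) = 81.3 -18.22 = 63.1 dB.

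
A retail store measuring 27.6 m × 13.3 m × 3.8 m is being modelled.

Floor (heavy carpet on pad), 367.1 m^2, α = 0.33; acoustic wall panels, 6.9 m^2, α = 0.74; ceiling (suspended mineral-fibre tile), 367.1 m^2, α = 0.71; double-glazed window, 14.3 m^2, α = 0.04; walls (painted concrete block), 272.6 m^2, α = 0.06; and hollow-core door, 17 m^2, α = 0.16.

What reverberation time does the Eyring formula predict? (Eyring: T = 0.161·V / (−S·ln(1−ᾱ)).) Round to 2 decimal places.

0.44 sec

Total surface area S = 367.1 + 6.9 + 367.1 + 14.3 + 272.6 + 17 = 1045.0 m^2.
Absorption A = 367.1·0.33 + 6.9·0.74 + 367.1·0.71 + 14.3·0.04 + 272.6·0.06 + 17·0.16 = 406.538 sabins.
ᾱ = 406.538 / 1045.0 = 0.3890.
Eyring denominator: −S ln(1−ᾱ) = 514.828.
V = 27.6 × 13.3 × 3.8 = 1394.904 m³.
T = 0.161·V/[−S·ln(1−ᾱ)] = 0.161·1394.904/514.828 = 0.44 s.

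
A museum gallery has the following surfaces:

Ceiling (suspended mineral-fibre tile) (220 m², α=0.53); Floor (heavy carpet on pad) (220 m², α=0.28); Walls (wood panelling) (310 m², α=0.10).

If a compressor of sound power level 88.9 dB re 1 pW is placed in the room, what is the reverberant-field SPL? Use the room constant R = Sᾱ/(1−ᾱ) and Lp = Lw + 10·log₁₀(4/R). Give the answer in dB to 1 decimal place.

Σ(Sᵢαᵢ) = 220·0.53 + 220·0.28 + 310·0.10 = 209.200; total area S = 750.0 m².
ᾱ = 209.200/750.0 = 0.2789; R = Sᾱ/(1−ᾱ) = 209.200/(1−0.2789) = 290.112 m².
Lp = Lw + 10 log₁₀(4/R) = 88.9 -18.61 = 70.3 dB.

70.3 dB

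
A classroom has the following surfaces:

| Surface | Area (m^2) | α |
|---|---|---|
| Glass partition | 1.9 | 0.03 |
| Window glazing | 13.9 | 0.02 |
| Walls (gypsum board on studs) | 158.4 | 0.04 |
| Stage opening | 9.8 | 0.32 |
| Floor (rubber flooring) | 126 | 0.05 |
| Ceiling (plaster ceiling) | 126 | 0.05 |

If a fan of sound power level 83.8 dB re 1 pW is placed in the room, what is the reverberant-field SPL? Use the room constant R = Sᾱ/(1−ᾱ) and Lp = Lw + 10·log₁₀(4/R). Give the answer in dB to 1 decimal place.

76.1 dB

Σ(Sᵢαᵢ) = 1.9·0.03 + 13.9·0.02 + 158.4·0.04 + 9.8·0.32 + 126·0.05 + 126·0.05 = 22.407; total area S = 436.0 m^2.
ᾱ = 22.407/436.0 = 0.0514; R = Sᾱ/(1−ᾱ) = 22.407/(1−0.0514) = 23.621 m^2.
Lp = Lw + 10 log₁₀(4/R) = 83.8 -7.71 = 76.1 dB.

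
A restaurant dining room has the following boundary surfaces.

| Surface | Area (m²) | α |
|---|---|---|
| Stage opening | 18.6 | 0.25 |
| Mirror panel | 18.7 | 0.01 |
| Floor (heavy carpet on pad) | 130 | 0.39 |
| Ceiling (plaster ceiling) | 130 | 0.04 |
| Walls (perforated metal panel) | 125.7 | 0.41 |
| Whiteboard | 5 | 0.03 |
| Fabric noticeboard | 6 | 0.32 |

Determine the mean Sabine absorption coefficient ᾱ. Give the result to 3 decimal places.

S = Σ Sᵢ = 18.6 + 18.7 + 130 + 130 + 125.7 + 5 + 6 = 434.0 m².
Σ(Sᵢαᵢ) = 18.6*0.25 + 18.7*0.01 + 130*0.39 + 130*0.04 + 125.7*0.41 + 5*0.03 + 6*0.32 = 114.344.
ᾱ = A/S = 0.263.

0.263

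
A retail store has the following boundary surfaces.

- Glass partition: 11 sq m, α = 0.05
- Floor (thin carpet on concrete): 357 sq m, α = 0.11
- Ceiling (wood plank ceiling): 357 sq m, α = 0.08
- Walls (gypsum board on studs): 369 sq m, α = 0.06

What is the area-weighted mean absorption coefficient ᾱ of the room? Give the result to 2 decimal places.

Total surface area S = 1094.0 sq m.
A = 11·0.05 + 357·0.11 + 357·0.08 + 369·0.06 = 90.520 sabins.
ᾱ = 90.520 / 1094.0 = 0.08.

0.08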